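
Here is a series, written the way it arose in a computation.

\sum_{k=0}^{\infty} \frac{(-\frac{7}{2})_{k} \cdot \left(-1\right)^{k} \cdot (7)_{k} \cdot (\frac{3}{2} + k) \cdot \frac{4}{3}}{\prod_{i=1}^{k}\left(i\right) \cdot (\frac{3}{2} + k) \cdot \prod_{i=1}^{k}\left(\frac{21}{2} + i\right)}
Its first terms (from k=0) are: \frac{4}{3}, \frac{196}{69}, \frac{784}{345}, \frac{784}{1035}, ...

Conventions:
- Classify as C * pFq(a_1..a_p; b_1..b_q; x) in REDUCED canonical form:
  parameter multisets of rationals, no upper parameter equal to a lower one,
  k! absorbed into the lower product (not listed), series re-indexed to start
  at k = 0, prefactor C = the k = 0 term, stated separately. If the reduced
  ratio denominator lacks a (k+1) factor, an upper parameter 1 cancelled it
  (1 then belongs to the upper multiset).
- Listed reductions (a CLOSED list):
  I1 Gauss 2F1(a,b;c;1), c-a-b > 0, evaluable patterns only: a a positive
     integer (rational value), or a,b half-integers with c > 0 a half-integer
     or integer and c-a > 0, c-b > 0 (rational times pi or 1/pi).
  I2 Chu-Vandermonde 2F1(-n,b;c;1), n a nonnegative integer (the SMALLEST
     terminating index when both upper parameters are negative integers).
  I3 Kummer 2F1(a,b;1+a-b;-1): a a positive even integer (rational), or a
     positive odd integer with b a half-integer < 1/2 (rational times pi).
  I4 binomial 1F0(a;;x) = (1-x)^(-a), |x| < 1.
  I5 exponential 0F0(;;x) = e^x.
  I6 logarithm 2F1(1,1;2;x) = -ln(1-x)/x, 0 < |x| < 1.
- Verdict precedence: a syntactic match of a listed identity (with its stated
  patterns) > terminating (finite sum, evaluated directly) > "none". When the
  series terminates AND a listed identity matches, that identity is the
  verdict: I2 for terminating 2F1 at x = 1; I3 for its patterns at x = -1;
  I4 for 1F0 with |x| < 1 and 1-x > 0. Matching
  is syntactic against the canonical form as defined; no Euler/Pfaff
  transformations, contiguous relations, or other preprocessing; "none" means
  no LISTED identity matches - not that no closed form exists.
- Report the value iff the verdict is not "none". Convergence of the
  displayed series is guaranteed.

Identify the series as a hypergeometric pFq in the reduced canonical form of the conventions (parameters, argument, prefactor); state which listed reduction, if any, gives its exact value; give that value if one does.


With C = \frac{4}{3}: the canonical form is 2F1(-\frac{7}{2}, 7; \frac{23}{2}; -1). Verdict: the Kummer evaluation I3 applies (x = -1; c = \frac{23}{2} equals 1+a-b for upper {-\frac{7}{2}, 7}: listed pattern). Its exact value is \frac{4849845}{2097152} \cdot \pi.

The tell: t_0 = \frac{4}{3} here, and the product of the first k integers (C = 4/3, x = -1) is k!.
Ratio: r(k) = -1 * (k-\frac{7}{2}) (k+7) / [(k+\frac{23}{2}) (k+1)] - poly over poly, x = -1 from leading terms; C = \frac{4}{3} at k = 0.


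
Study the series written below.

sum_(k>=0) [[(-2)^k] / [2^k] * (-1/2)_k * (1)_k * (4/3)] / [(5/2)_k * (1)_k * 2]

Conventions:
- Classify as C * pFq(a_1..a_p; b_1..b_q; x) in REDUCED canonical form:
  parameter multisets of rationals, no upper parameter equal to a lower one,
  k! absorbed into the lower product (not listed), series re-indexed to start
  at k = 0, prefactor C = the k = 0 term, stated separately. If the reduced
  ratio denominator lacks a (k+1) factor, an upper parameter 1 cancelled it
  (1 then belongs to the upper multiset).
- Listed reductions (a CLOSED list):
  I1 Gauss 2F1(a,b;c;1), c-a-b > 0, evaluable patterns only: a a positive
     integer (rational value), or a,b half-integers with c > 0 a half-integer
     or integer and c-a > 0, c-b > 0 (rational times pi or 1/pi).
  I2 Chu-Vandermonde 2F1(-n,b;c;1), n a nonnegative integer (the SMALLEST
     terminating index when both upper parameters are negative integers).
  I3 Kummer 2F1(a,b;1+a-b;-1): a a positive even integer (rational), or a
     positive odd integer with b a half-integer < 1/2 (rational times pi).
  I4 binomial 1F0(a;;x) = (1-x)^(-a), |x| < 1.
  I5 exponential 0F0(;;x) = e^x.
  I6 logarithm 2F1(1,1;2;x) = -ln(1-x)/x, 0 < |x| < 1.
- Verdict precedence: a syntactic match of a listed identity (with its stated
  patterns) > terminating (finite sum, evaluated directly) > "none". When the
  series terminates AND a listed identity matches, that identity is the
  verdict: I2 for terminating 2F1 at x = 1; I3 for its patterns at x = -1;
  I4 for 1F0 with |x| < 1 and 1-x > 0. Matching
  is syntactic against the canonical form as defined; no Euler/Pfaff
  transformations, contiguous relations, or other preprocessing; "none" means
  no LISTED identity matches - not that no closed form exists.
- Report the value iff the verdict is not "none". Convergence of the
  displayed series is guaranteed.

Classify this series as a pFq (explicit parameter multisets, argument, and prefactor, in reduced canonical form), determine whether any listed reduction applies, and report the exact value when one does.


The series (x = -1) is 2F1: upper {-1/2, 1}, lower {5/2}, prefactor 2/3. Verdict: Kummer's theorem (I3) fires (x = -1; c = 5/2 equals 1+a-b for upper {-1/2, 1}: listed pattern). Exact value: (1/4) * pi.

First insight: t_0 being 2/3, the two k-th powers (prefactor 2/3) combine into one argument.
Ratio: r(k) = (-1) * (k-1/2) (k+1) / [(k+5/2) (k+1)] ; factor over Q: parameters, x = (-1), and C = 2/3.


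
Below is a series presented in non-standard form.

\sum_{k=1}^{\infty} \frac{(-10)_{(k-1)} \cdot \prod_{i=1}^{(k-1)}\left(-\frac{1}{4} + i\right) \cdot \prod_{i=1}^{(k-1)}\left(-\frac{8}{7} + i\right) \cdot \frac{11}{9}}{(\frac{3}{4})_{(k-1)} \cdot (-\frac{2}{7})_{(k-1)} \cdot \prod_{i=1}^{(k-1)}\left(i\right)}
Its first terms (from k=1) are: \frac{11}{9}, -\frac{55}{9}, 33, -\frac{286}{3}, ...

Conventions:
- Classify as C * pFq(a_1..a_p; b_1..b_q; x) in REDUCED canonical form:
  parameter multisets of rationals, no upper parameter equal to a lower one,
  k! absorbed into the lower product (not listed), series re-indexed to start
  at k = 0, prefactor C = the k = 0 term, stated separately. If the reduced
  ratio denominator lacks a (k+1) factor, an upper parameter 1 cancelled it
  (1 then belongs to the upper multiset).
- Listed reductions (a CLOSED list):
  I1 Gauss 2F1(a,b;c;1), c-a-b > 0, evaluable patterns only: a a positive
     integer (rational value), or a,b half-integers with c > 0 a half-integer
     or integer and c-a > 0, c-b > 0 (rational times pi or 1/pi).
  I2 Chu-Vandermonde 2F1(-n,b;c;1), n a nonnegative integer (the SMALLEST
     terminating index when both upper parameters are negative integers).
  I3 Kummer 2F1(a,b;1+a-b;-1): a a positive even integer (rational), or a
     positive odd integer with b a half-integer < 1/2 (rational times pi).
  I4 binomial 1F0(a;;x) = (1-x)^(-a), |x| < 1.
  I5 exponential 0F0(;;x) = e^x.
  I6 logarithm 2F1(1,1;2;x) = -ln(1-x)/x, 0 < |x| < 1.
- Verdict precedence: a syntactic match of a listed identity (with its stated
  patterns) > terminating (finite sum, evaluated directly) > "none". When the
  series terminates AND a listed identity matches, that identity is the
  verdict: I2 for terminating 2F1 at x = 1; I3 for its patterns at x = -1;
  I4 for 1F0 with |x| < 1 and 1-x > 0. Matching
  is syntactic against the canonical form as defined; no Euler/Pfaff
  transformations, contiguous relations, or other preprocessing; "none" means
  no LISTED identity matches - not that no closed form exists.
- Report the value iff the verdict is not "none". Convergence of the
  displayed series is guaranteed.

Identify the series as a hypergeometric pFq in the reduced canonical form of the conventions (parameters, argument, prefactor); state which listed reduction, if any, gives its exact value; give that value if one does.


Reduced: x = 1, 2F1, upper = {-10, -\frac{1}{7}}, lower = {-\frac{2}{7}}, C = \frac{11}{9}. Verdict: Vandermonde's identity (I2) matches (terminating 2F1 at x = 1 with n = 10, b = -1/7, c = -\frac{2}{7}). Value: \frac{475354}{490257}.

Structural cue: x = 1 and the running product (prefactor 11/9) telescopes to a rising factorial.
Ratio: r(k) = 1 * (k-10) (k-\frac{1}{7}) / [(k-\frac{2}{7}) (k+1)] - rational in k, leading ratio 1; with t_0 = \frac{11}{9}, classification follows.


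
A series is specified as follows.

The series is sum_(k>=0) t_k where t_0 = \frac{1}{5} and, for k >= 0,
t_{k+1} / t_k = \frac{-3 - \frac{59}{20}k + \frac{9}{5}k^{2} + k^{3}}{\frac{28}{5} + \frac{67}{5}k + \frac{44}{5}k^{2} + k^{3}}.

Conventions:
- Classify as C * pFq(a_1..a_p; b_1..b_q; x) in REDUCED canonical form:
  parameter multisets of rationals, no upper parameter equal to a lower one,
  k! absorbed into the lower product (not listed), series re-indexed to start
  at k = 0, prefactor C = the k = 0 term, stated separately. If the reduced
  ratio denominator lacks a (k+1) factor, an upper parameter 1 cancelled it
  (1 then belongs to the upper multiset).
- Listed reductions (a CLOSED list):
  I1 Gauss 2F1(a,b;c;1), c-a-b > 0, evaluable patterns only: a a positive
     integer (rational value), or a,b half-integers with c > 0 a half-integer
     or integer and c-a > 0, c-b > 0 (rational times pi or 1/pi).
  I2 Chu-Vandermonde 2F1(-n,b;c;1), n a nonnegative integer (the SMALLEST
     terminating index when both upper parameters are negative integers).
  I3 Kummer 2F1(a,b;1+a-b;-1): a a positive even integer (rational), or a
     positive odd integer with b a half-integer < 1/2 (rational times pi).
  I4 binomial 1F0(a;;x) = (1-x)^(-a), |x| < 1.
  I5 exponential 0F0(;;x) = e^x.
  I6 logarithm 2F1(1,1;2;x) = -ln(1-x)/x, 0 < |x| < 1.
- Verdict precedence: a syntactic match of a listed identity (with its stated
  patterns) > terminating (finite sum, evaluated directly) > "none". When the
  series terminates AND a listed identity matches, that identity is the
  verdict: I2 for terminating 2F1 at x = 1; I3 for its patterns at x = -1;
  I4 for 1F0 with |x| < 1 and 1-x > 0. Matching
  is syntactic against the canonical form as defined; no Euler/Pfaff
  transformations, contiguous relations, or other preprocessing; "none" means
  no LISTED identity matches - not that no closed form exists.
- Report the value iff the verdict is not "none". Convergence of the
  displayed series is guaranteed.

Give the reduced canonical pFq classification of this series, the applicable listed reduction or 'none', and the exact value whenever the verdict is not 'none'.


This is \frac{1}{5} * 2F1(-\frac{3}{2}, \frac{5}{2}; 7; 1) in reduced canonical form. Verdict at x = 1: Gauss (I1, half-integer pattern) matches (x = 1; upper {-\frac{3}{2}, \frac{5}{2}} half-integers, c = 7 in the evaluable pattern). Sum: \frac{524288}{1576575} / \pi.

Key step: with t_0 = \frac{1}{5}, the parameter 4/5 appears in both the upper and lower lists and cancels.
Consecutive-term ratio: r(k) = 1 * (k-\frac{3}{2}) (k+\frac{5}{2}) / [(k+7) (k+1)] ; factor over Q: parameters, x = 1, and C = \frac{1}{5}.


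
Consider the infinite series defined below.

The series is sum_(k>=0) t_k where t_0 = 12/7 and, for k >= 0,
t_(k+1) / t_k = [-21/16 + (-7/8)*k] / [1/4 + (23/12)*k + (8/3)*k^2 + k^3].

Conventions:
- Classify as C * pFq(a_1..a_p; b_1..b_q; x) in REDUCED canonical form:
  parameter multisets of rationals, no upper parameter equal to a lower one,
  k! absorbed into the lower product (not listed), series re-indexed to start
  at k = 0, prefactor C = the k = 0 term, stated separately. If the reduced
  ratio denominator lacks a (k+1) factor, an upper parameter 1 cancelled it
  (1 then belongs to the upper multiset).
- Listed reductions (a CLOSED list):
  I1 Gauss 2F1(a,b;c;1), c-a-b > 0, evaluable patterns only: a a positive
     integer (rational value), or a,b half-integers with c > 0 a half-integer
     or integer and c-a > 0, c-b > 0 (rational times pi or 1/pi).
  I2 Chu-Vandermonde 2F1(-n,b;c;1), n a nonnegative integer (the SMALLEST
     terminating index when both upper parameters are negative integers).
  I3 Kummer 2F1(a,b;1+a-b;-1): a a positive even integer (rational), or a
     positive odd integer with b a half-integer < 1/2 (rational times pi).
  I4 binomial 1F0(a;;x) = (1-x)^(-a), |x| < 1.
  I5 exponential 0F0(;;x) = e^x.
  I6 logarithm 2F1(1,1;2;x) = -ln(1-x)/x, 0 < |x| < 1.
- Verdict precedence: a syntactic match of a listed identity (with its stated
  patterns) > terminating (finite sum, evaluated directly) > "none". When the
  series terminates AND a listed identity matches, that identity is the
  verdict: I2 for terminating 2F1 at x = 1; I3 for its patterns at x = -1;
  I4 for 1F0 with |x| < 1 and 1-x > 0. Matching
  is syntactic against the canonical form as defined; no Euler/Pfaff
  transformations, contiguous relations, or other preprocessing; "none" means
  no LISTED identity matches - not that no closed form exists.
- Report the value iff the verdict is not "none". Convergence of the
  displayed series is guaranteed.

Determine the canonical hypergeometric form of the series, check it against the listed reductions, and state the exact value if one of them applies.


Prefactor 12/7, argument -7/8: 0F1 with upper {-} over lower {1/6}. Verdict: none. No listed pattern accepts 0F1(-; 1/6; -7/8).

Key observation: t_0 = 12/7 here, and the ratio is unreduced: k + 3/2 divides both sides (prefactor 12/7).
Ratio: r(k) = (-7/8) * 1 / [(k+1/6) (k+1)] - rational in k, leading ratio (-7/8); with t_0 = 12/7, classification follows.


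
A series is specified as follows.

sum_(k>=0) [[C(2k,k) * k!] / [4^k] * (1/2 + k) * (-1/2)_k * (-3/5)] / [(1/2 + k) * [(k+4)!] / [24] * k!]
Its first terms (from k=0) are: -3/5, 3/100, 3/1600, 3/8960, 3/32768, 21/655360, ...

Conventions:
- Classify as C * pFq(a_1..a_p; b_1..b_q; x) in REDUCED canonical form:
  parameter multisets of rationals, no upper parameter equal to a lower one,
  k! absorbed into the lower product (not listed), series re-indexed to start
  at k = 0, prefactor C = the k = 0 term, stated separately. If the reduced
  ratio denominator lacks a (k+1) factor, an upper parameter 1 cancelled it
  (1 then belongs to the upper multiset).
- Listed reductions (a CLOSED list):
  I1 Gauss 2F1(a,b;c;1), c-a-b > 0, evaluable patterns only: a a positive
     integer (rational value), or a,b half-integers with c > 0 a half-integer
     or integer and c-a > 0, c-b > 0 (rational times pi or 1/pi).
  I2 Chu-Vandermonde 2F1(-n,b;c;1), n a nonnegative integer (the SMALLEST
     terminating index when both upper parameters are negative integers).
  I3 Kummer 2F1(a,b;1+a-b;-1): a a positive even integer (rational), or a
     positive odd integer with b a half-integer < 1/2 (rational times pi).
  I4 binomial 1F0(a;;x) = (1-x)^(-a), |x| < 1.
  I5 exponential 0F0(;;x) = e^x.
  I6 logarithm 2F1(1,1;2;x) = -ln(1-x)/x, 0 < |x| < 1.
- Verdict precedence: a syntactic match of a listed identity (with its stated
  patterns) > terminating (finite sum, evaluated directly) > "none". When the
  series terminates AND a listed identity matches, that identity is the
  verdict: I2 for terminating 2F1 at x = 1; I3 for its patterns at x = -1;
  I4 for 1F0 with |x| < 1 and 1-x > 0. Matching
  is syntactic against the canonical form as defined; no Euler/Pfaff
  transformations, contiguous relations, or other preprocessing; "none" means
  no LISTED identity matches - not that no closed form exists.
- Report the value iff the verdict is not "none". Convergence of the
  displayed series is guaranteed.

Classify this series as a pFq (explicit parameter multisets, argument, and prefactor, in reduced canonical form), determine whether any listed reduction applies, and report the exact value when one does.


x = 1 here; the reduced form reads 2F1, upper {-1/2, 1/2}, lower {5}, C = -3/5. Verdict: Gauss's theorem I1 (half-integer case) fires (x = 1; upper {-1/2, 1/2} half-integers, c = 5 in the evaluable pattern). Its exact value is (-32768/18375) / pi.

Key step: from the first term -3/5: the denominator's factorial ratio (C = -3/5, x = 1) is a lower Pochhammer.
Step ratio: r(k) = 1 * (k-1/2) (k+1/2) / [(k+5) (k+1)] - poly over poly, x = 1 from leading terms; C = -3/5 at k = 0.


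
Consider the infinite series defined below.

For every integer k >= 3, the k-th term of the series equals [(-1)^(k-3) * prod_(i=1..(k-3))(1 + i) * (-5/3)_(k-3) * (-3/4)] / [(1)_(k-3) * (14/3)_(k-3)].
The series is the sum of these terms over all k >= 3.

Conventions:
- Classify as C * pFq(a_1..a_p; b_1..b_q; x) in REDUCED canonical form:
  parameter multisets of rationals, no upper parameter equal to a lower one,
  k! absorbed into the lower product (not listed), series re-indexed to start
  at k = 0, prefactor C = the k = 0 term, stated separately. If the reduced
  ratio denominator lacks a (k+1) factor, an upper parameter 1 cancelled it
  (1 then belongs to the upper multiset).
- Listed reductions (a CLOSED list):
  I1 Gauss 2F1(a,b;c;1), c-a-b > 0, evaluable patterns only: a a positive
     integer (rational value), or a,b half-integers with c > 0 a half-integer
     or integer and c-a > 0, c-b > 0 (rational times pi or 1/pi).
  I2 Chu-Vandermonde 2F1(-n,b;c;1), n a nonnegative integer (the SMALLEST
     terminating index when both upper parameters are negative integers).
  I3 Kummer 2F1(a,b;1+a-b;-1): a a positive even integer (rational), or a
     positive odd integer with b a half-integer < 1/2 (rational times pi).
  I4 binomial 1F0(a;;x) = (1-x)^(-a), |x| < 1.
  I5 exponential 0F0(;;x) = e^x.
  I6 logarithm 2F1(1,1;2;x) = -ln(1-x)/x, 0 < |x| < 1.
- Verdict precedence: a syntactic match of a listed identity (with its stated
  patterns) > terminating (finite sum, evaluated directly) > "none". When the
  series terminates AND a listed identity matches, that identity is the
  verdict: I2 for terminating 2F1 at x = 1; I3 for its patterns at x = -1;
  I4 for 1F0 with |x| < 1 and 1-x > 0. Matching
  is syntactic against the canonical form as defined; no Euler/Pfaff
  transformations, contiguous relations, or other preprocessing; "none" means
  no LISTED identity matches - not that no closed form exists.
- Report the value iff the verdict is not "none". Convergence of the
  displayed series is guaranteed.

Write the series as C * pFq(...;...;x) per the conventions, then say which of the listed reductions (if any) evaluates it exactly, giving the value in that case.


Classification (C = -3/4): 2F1 with upper {-5/3, 2}, lower {14/3}, argument x = -1. Verdict: the Kummer evaluation I3 applies (x = -1; c = 14/3 equals 1+a-b for upper {-5/3, 2}: listed pattern). Its exact value is -11/8.

Structural cue: with t_0 = -3/4, the running product (prefactor -3/4) telescopes to a rising factorial.
Adjacent-term ratio: r(k) = (-1) * (k-5/3) (k+2) / [(k+14/3) (k+1)] ; factor over Q: parameters, x = (-1), and C = -3/4.


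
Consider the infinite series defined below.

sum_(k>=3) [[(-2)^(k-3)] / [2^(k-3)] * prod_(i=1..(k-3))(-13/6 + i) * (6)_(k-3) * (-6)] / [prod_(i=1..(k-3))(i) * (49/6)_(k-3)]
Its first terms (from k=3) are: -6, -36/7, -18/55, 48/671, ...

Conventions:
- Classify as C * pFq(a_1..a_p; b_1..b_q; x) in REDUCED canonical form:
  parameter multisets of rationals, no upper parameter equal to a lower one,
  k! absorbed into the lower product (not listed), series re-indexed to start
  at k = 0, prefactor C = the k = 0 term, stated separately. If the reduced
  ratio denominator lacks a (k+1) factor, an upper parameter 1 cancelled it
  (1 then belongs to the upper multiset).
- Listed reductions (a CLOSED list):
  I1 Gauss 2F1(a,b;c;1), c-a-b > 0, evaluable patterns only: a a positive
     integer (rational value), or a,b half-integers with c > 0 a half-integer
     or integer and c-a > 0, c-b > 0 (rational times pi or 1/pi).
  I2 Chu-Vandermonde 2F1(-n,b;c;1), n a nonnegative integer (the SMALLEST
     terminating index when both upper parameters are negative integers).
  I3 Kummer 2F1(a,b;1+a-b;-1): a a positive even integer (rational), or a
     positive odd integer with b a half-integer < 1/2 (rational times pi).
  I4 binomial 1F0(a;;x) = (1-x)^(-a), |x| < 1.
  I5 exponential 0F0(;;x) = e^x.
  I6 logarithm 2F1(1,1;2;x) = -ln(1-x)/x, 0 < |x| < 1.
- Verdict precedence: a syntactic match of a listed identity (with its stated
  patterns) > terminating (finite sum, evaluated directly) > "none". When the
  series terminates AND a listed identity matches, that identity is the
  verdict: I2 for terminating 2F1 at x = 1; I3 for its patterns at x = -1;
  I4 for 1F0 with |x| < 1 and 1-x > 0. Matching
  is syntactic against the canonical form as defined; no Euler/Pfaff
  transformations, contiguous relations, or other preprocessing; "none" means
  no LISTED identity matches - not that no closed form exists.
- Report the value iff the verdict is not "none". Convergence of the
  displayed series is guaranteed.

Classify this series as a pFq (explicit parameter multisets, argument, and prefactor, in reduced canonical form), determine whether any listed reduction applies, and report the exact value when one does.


The tell: with t_0 = -6, the running product (C = -6, x = -1) telescopes to a rising factorial.
Term ratio: r(k) = (-1) * (k-7/6) (k+6) / [(k+49/6) (k+1)] - poly over poly, x = (-1) from leading terms; C = -6 at k = 0.

x = -1 here; the reduced form reads 2F1, upper {-7/6, 6}, lower {49/6}, C = -6. Verdict: Kummer's theorem (I3) fires (x = -1; c = 49/6 equals 1+a-b for upper {-7/6, 6}: listed pattern). Exact value: -49321/4320.


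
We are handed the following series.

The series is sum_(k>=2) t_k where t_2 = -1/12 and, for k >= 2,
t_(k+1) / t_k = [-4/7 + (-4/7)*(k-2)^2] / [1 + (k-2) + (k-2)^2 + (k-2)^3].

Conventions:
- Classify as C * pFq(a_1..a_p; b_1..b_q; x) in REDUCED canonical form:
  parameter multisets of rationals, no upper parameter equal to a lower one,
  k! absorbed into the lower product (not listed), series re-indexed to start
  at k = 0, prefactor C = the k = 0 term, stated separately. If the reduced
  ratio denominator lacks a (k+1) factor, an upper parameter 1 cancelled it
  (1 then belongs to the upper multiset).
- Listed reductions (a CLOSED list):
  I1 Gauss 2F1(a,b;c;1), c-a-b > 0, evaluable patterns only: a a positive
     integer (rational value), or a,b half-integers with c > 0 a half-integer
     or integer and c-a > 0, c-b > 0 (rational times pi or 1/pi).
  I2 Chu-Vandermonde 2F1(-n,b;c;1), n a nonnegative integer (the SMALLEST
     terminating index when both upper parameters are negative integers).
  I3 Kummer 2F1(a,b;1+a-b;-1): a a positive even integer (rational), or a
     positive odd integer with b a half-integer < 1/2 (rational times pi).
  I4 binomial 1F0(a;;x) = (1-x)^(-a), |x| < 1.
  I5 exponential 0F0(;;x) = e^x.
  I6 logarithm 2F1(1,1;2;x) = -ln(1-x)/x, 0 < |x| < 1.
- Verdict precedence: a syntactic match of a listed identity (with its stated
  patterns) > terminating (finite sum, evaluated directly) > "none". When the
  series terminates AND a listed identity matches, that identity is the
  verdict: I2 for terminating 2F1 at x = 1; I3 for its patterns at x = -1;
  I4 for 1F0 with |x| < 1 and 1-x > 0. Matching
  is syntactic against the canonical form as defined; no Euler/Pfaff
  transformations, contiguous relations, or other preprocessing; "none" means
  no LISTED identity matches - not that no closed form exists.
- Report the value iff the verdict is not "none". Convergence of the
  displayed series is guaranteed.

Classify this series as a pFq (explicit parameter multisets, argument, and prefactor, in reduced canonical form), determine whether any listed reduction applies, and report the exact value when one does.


The series (x = -4/7) is 0F0: upper {-}, lower {-}, prefactor -1/12. Verdict: the exponential series (I5) fires (the 0F0 exponential series at x = -4/7). Sum: (-1/12) * e^(-4/7).

Key observation: t_0 being -1/12, the ratio is unreduced: k^2 + 1 divides both sides (C = -1/12).
Term ratio: r(k) = (-4/7) * 1 / [(k+1)] - rational in k. x = (-4/7); t_0 = -1/12; negate the roots.


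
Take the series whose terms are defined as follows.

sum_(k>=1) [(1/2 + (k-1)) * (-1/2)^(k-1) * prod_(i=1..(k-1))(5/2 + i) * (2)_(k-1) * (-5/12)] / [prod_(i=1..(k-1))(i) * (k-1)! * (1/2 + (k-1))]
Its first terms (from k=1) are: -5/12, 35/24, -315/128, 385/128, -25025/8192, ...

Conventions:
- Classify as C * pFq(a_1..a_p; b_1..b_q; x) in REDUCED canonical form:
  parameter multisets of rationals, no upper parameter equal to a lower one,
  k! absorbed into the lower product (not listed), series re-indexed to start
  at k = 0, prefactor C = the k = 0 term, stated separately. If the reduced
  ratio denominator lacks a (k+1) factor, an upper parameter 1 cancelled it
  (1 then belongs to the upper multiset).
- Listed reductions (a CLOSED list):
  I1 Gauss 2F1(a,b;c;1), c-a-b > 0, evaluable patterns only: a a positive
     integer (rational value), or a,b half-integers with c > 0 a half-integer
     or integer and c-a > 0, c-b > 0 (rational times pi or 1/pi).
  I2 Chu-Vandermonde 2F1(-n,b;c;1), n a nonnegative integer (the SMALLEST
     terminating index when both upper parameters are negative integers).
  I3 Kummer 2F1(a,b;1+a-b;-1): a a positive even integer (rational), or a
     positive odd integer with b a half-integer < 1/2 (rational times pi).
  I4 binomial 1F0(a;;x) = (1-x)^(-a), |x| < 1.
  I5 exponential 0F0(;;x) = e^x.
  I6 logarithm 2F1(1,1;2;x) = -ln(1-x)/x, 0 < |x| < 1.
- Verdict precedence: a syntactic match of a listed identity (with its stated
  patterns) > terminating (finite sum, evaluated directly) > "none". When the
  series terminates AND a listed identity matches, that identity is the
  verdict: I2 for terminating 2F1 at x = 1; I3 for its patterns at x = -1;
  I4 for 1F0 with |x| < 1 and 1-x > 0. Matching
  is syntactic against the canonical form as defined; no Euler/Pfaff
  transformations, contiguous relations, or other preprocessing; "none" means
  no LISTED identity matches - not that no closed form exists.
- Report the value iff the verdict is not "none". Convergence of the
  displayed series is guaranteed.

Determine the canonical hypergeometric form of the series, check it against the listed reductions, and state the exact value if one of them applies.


Reduced: x = -1/2, 2F1, upper = {2, 7/2}, lower = {1}, C = -5/12. Verdict: none here - no I1-I6 shape fits x = -1/2 with lower {1}.

Key step: from the first term -5/12: the lower running product (C = -5/12) is a rising factorial.
Consecutive-term ratio: r(k) = (-1/2) * (k+2) (k+7/2) / [(k+1) (k+1)] ; factor over Q: parameters, x = (-1/2), and C = -5/12.


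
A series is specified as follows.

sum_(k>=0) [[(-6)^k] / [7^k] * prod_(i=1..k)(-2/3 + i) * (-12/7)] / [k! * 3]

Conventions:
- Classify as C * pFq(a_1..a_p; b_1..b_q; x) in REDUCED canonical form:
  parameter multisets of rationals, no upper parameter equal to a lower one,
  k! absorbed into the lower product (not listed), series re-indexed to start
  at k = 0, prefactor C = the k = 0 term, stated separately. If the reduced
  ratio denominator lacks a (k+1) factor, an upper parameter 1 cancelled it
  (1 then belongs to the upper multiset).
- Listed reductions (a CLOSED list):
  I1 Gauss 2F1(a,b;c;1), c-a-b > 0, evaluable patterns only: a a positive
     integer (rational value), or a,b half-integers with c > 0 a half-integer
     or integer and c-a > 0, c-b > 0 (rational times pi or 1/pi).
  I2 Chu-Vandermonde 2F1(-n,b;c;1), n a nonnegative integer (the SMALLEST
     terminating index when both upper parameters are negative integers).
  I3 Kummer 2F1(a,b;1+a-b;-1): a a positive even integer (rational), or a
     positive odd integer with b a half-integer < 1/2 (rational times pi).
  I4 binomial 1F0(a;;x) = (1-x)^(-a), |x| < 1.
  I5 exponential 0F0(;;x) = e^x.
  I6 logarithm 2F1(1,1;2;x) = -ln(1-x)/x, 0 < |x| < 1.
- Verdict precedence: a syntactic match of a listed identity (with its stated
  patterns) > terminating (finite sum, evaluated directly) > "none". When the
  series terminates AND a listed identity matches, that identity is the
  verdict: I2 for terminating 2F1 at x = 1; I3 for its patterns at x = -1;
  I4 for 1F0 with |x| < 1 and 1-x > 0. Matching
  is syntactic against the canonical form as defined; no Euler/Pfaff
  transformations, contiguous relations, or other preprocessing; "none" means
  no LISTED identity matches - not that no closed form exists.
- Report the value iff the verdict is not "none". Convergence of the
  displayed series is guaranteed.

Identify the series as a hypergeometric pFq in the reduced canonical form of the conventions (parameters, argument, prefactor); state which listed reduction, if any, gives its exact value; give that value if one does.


This is -4/7 * 1F0(1/3; -; -6/7) in reduced canonical form. Verdict: binomial (I4) matches (the 1F0 binomial series: exponent -1/3, x = -6/7). Its exact value is (-4/7) * (13/7)^(-1/3).

Structural cue: t_0 being -4/7, the two geometric factors (prefactor -4/7) combine into one argument.
Consecutive-term ratio: r(k) = (-6/7) * (k+1/3) / [(k+1)] - rational; roots negated = parameters, x = (-6/7), C = -4/7.


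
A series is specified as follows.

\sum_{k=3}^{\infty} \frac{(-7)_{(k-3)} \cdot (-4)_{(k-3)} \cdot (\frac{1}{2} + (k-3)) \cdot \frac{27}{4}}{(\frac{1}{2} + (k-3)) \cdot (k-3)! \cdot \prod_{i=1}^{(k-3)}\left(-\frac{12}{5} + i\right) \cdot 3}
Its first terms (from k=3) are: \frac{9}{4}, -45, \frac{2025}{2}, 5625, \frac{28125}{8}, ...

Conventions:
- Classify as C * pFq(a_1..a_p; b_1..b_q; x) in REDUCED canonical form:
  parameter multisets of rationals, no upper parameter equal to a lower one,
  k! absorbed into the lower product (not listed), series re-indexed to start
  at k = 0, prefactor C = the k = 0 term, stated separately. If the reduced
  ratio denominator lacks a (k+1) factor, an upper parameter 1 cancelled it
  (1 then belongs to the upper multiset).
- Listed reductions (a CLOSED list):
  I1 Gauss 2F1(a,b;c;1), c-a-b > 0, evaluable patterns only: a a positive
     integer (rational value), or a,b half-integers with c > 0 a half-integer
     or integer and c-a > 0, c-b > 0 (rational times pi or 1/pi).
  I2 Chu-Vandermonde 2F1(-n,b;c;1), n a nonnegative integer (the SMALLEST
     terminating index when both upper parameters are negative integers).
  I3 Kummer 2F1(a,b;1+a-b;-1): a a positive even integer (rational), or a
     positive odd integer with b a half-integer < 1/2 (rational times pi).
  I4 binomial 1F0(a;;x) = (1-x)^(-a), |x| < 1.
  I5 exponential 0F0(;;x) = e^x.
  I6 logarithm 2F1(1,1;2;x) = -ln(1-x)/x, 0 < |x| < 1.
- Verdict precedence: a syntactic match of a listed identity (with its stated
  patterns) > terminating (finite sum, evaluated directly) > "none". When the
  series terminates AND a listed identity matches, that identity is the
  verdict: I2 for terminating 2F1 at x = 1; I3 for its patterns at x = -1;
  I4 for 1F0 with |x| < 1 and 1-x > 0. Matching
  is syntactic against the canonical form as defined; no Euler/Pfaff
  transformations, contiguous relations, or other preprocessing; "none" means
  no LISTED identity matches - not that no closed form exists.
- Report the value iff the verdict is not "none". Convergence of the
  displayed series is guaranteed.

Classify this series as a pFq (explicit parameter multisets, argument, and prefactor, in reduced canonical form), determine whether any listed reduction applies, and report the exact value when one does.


Prefactor \frac{9}{4}, argument 1: 2F1 with upper {-7, -4} over lower {-\frac{7}{5}}. Verdict at x = 1: the Chu-Vandermonde identity I2 matches (terminating 2F1 at x = 1 with n = 4, b = -7, c = -\frac{7}{5}). Sum: \frac{80883}{8}.

The tell: with t_0 = \frac{9}{4}, the lower running product (C = 9/4) is a rising factorial.
Consecutive-term ratio: r(k) = 1 * (k-7) (k-4) / [(k-\frac{7}{5}) (k+1)] - rational; roots negated = parameters, x = 1, C = \frac{9}{4}.


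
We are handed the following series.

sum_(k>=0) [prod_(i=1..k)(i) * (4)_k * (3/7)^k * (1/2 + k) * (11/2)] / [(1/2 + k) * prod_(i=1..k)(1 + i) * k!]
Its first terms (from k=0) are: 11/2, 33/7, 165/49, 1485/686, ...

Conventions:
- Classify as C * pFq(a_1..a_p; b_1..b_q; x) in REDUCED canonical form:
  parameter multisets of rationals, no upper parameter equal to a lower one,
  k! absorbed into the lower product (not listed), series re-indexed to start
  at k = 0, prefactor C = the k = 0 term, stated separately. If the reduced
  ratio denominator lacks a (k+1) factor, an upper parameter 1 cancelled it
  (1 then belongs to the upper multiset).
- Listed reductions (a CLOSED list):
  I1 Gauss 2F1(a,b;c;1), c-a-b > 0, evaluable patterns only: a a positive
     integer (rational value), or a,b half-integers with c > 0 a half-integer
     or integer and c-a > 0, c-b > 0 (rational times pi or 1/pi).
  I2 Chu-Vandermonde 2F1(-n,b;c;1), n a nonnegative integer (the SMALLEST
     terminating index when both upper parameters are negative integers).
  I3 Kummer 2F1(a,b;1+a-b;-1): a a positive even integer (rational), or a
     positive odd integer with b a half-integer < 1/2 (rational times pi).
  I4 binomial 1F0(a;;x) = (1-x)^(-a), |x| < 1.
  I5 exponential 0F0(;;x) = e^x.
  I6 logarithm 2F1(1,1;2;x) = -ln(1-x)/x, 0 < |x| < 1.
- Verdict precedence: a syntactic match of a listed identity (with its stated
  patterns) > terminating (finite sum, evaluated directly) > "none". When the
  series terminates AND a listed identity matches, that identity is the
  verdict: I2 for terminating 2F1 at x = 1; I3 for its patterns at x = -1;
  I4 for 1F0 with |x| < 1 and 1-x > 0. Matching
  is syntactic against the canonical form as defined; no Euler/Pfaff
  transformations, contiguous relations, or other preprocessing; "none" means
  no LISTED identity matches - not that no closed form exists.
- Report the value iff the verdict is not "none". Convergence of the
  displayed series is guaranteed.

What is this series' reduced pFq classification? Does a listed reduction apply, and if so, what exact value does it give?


At argument 3/7: a 2F1 with upper {1, 4}, lower {2}, scaled by C = 11/2. Verdict: none. Every listed pattern misses the 2F1 form at 3/7, upper {1, 4}.

The tell: t_0 = 11/2 here, and the lower running product (C = 11/2, x = 3/7) is a rising factorial.
Adjacent-term ratio: r(k) = (3/7) * (k+1) (k+4) / [(k+2) (k+1)] - poly over poly, x = (3/7) from leading terms; C = 11/2 at k = 0.


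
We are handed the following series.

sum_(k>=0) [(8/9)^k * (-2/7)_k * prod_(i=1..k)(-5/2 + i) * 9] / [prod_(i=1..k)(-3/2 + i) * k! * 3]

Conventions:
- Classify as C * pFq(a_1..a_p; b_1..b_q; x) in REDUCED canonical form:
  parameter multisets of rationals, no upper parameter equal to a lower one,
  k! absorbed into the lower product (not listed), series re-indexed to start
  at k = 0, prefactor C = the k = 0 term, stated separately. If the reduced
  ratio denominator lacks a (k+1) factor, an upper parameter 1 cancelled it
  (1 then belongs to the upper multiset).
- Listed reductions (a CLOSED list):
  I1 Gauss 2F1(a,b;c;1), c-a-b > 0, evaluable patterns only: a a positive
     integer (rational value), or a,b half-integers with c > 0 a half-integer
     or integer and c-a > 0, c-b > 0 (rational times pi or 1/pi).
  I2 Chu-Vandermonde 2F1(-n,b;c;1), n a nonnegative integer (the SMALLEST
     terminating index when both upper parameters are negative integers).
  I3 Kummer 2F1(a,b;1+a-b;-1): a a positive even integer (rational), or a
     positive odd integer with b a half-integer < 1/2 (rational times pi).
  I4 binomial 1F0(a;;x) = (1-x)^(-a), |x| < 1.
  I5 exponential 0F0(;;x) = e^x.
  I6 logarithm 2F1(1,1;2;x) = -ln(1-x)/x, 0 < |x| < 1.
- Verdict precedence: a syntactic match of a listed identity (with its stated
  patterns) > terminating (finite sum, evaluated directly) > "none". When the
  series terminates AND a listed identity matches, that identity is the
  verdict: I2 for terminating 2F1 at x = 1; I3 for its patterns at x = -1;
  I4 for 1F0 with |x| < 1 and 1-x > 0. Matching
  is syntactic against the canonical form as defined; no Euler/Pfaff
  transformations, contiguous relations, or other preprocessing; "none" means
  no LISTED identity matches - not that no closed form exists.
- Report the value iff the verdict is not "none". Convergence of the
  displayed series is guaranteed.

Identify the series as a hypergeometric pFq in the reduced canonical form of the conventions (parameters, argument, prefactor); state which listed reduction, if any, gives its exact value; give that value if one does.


Classification (C = 3): 2F1 with upper {-3/2, -2/7}, lower {-1/2}, argument x = 8/9. Verdict: none. Every listed pattern misses the 2F1 form at 8/9, upper {-3/2, -2/7}.

The tell: t_0 being 3, the lower running product (C = 3, x = 8/9) is a rising factorial.
Ratio: r(k) = (8/9) * (k-3/2) (k-2/7) / [(k-1/2) (k+1)] - rational in k. x = (8/9); t_0 = 3; negate the roots.


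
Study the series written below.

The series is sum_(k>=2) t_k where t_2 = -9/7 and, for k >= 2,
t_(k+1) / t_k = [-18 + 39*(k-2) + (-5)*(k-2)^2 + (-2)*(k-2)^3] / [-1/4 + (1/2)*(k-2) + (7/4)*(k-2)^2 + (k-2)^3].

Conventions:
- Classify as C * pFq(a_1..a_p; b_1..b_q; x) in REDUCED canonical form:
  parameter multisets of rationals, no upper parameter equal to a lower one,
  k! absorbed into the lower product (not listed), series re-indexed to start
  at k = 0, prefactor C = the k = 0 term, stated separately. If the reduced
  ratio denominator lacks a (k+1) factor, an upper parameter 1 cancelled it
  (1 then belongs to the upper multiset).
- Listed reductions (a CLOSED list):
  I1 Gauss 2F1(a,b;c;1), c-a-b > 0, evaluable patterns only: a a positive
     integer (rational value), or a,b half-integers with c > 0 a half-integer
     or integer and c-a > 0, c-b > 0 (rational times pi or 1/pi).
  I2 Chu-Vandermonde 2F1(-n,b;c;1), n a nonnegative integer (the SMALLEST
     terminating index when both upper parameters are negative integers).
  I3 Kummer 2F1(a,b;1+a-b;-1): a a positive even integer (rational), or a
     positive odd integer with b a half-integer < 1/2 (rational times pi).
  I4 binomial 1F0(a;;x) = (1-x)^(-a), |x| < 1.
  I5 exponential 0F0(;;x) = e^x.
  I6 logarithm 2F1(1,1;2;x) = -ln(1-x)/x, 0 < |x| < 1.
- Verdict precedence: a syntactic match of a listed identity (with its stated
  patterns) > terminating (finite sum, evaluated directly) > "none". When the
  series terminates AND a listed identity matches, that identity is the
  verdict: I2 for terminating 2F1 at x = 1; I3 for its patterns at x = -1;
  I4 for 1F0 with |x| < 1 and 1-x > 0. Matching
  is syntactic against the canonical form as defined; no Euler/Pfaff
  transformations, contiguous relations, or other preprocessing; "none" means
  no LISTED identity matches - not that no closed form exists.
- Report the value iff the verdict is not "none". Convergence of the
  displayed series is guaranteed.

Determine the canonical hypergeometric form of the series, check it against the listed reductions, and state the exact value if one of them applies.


With C = -9/7: the canonical form is 3F2(-3, -1/2, 6; -1/4, 1; -2). Verdict: terminating. (-3)_k vanishes past k = 3, leaving a 4-term sum, computed directly. Value: -8289/7.

Structural cue: t_0 being -9/7, factor the ratio over Q (prefactor -9/7): negated roots = parameters.
Consecutive-term ratio: r(k) = (-2) * (k-3) (k-1/2) (k+6) / [(k-1/4) (k+1) (k+1)] - rational in k, leading ratio (-2); with t_0 = -9/7, classification follows.


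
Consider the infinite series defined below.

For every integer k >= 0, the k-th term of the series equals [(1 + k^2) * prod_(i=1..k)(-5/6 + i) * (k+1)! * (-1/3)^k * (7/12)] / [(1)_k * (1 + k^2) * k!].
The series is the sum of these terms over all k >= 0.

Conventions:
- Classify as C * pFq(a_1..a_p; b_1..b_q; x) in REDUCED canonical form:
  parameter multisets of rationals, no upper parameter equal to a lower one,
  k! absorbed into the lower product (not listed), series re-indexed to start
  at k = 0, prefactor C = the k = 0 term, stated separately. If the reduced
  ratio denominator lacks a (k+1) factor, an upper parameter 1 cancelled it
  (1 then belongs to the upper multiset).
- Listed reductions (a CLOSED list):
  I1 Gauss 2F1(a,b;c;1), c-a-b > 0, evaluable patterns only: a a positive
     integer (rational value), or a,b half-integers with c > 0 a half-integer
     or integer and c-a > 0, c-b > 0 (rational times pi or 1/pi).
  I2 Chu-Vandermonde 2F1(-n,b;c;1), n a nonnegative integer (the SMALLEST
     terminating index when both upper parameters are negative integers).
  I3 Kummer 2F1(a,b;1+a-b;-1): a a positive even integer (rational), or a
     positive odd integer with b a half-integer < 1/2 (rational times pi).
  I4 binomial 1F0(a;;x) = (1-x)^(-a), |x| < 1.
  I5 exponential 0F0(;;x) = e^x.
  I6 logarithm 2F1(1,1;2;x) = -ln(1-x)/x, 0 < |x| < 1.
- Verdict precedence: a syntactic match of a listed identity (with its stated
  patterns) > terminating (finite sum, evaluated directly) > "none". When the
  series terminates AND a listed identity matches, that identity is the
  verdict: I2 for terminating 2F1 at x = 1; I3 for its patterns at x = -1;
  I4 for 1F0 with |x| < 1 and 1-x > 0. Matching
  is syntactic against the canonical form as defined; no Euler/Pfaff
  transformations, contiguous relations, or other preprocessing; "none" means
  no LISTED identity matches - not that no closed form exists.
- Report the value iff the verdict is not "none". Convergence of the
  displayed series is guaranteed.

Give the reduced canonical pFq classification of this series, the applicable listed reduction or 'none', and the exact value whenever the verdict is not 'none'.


Canonical form: C = 7/12 times 2F1 with upper {1/6, 2}, lower {1}, x = -1/3. Verdict: none. No listed pattern accepts 2F1(1/6, 2; 1; -1/3).

Structural cue: from the first term 7/12: the factorial ratio (C = 7/12) (k+a-1)!/(a-1)! is a rising factorial (a)_k.
Step ratio: r(k) = (-1/3) * (k+1/6) (k+2) / [(k+1) (k+1)] - poly over poly, x = (-1/3) from leading terms; C = 7/12 at k = 0.
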